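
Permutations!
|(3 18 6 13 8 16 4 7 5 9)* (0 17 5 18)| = |(0 17 5 9 3)(4 7 18 6 13 8 16)| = 35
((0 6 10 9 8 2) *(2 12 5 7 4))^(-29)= (0 6 10 9 8 12 5 7 4 2)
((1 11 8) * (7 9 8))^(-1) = (1 8 9 7 11)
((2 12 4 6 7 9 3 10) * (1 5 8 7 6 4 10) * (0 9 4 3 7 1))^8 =((0 9 7 4 3)(1 5 8)(2 12 10))^8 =(0 4 9 3 7)(1 8 5)(2 10 12)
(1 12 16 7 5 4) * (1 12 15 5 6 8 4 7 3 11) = [0, 15, 2, 11, 12, 7, 8, 6, 4, 9, 10, 1, 16, 13, 14, 5, 3] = (1 15 5 7 6 8 4 12 16 3 11)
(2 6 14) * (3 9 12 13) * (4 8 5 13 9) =[0, 1, 6, 4, 8, 13, 14, 7, 5, 12, 10, 11, 9, 3, 2] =(2 6 14)(3 4 8 5 13)(9 12)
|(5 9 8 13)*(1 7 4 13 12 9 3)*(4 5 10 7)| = 21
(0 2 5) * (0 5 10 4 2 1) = [1, 0, 10, 3, 2, 5, 6, 7, 8, 9, 4] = (0 1)(2 10 4)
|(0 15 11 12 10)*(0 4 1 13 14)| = |(0 15 11 12 10 4 1 13 14)| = 9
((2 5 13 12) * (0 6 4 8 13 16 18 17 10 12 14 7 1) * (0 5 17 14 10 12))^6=((0 6 4 8 13 10)(1 5 16 18 14 7)(2 17 12))^6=(18)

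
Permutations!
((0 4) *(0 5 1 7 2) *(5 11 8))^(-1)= ((0 4 11 8 5 1 7 2))^(-1)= (0 2 7 1 5 8 11 4)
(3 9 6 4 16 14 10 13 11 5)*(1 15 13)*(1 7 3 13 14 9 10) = (1 15 14)(3 10 7)(4 16 9 6)(5 13 11) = [0, 15, 2, 10, 16, 13, 4, 3, 8, 6, 7, 5, 12, 11, 1, 14, 9]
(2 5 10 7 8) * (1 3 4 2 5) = (1 3 4 2)(5 10 7 8) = [0, 3, 1, 4, 2, 10, 6, 8, 5, 9, 7]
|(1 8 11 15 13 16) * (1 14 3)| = 8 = |(1 8 11 15 13 16 14 3)|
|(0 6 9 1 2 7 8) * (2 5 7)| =|(0 6 9 1 5 7 8)| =7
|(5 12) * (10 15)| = |(5 12)(10 15)| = 2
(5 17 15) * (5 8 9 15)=(5 17)(8 9 15)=[0, 1, 2, 3, 4, 17, 6, 7, 9, 15, 10, 11, 12, 13, 14, 8, 16, 5]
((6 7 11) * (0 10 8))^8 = (0 8 10)(6 11 7)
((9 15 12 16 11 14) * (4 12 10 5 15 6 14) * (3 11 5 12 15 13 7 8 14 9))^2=(3 4 10 16 13 8)(5 7 14 11 15 12)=((3 11 4 15 10 12 16 5 13 7 8 14)(6 9))^2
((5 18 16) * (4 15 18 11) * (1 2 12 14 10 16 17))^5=((1 2 12 14 10 16 5 11 4 15 18 17))^5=(1 16 18 14 4 2 5 17 10 15 12 11)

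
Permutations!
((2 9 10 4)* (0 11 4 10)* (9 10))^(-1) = ((0 11 4 2 10 9))^(-1) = (0 9 10 2 4 11)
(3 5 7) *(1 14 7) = [0, 14, 2, 5, 4, 1, 6, 3, 8, 9, 10, 11, 12, 13, 7] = (1 14 7 3 5)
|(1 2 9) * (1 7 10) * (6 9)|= |(1 2 6 9 7 10)|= 6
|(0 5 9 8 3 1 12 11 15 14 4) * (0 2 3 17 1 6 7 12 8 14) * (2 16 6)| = |(0 5 9 14 4 16 6 7 12 11 15)(1 8 17)(2 3)| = 66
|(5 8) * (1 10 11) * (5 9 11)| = |(1 10 5 8 9 11)| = 6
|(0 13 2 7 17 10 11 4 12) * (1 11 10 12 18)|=12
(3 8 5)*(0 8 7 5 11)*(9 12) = (0 8 11)(3 7 5)(9 12) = [8, 1, 2, 7, 4, 3, 6, 5, 11, 12, 10, 0, 9]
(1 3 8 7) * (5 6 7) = (1 3 8 5 6 7) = [0, 3, 2, 8, 4, 6, 7, 1, 5]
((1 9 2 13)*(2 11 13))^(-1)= (1 13 11 9)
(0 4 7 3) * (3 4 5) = [5, 1, 2, 0, 7, 3, 6, 4] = (0 5 3)(4 7)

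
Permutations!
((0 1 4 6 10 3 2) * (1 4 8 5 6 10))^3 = ((0 4 10 3 2)(1 8 5 6))^3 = (0 3 4 2 10)(1 6 5 8)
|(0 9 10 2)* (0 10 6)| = 6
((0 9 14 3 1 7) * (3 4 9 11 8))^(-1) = ((0 11 8 3 1 7)(4 9 14))^(-1) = (0 7 1 3 8 11)(4 14 9)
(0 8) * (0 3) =(0 8 3) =[8, 1, 2, 0, 4, 5, 6, 7, 3]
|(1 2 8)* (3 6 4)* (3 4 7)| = 3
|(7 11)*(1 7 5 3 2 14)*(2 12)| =|(1 7 11 5 3 12 2 14)| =8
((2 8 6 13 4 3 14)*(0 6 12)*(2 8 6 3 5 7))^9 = (0 12 8 14 3)(2 4)(5 6)(7 13) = ((0 3 14 8 12)(2 6 13 4 5 7))^9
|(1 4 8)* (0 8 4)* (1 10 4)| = |(0 8 10 4 1)| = 5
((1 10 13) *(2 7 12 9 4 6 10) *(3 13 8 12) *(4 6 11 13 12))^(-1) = (1 13 11 4 8 10 6 9 12 3 7 2)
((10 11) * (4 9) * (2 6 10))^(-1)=(2 11 10 6)(4 9)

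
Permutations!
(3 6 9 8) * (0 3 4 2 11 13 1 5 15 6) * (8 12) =(0 3)(1 5 15 6 9 12 8 4 2 11 13) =[3, 5, 11, 0, 2, 15, 9, 7, 4, 12, 10, 13, 8, 1, 14, 6]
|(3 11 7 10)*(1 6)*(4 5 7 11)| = 10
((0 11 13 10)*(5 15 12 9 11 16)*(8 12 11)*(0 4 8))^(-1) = (0 9 12 8 4 10 13 11 15 5 16)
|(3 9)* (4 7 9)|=4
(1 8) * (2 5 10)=[0, 8, 5, 3, 4, 10, 6, 7, 1, 9, 2]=(1 8)(2 5 10)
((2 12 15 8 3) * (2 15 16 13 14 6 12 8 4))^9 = ((2 8 3 15 4)(6 12 16 13 14))^9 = (2 4 15 3 8)(6 14 13 16 12)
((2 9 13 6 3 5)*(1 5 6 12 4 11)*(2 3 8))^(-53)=((1 5 3 6 8 2 9 13 12 4 11))^(-53)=(1 3 8 9 12 11 5 6 2 13 4)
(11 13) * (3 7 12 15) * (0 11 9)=(0 11 13 9)(3 7 12 15)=[11, 1, 2, 7, 4, 5, 6, 12, 8, 0, 10, 13, 15, 9, 14, 3]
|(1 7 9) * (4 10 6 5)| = 12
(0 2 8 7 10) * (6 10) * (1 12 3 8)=(0 2 1 12 3 8 7 6 10)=[2, 12, 1, 8, 4, 5, 10, 6, 7, 9, 0, 11, 3]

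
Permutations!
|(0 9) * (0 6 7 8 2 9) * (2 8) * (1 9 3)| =6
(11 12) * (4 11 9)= (4 11 12 9)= [0, 1, 2, 3, 11, 5, 6, 7, 8, 4, 10, 12, 9]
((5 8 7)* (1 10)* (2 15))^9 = (1 10)(2 15)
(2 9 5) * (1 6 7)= (1 6 7)(2 9 5)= [0, 6, 9, 3, 4, 2, 7, 1, 8, 5]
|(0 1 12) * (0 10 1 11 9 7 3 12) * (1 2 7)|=|(0 11 9 1)(2 7 3 12 10)|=20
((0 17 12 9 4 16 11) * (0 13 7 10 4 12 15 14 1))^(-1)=((0 17 15 14 1)(4 16 11 13 7 10)(9 12))^(-1)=(0 1 14 15 17)(4 10 7 13 11 16)(9 12)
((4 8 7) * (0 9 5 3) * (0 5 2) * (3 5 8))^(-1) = (0 2 9)(3 4 7 8)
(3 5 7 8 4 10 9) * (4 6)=[0, 1, 2, 5, 10, 7, 4, 8, 6, 3, 9]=(3 5 7 8 6 4 10 9)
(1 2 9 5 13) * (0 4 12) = (0 4 12)(1 2 9 5 13) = [4, 2, 9, 3, 12, 13, 6, 7, 8, 5, 10, 11, 0, 1]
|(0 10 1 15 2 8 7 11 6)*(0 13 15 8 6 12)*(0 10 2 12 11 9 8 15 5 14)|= |(0 2 6 13 5 14)(1 15 12 10)(7 9 8)|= 12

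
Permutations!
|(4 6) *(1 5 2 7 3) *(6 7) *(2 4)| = 10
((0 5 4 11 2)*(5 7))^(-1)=((0 7 5 4 11 2))^(-1)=(0 2 11 4 5 7)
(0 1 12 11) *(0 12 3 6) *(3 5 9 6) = (0 1 5 9 6)(11 12) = [1, 5, 2, 3, 4, 9, 0, 7, 8, 6, 10, 12, 11]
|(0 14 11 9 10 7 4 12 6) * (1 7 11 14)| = |(14)(0 1 7 4 12 6)(9 10 11)| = 6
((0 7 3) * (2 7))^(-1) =(0 3 7 2)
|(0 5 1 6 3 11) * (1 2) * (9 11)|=|(0 5 2 1 6 3 9 11)|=8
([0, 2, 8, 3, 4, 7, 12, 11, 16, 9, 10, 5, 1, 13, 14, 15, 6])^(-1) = [0, 12, 1, 3, 4, 11, 16, 5, 2, 9, 10, 7, 6, 13, 14, 15, 8]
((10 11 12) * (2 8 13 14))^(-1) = ((2 8 13 14)(10 11 12))^(-1) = (2 14 13 8)(10 12 11)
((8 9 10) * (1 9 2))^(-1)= (1 2 8 10 9)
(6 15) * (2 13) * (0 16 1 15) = (0 16 1 15 6)(2 13) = [16, 15, 13, 3, 4, 5, 0, 7, 8, 9, 10, 11, 12, 2, 14, 6, 1]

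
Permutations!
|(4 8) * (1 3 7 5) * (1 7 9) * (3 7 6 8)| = 8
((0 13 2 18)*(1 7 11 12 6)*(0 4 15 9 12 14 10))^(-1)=(0 10 14 11 7 1 6 12 9 15 4 18 2 13)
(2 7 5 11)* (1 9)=(1 9)(2 7 5 11)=[0, 9, 7, 3, 4, 11, 6, 5, 8, 1, 10, 2]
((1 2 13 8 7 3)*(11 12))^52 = ((1 2 13 8 7 3)(11 12))^52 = (1 7 13)(2 3 8)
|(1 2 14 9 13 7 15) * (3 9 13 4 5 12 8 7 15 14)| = 12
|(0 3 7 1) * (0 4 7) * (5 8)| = |(0 3)(1 4 7)(5 8)| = 6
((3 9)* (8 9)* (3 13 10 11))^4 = ((3 8 9 13 10 11))^4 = (3 10 9)(8 11 13)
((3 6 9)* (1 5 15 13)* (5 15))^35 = ((1 15 13)(3 6 9))^35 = (1 13 15)(3 9 6)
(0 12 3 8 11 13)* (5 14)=[12, 1, 2, 8, 4, 14, 6, 7, 11, 9, 10, 13, 3, 0, 5]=(0 12 3 8 11 13)(5 14)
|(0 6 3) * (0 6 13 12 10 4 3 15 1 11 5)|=11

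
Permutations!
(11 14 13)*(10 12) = [0, 1, 2, 3, 4, 5, 6, 7, 8, 9, 12, 14, 10, 11, 13] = (10 12)(11 14 13)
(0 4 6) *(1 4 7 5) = [7, 4, 2, 3, 6, 1, 0, 5] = (0 7 5 1 4 6)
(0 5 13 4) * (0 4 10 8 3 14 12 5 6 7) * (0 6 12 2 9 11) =(0 12 5 13 10 8 3 14 2 9 11)(6 7) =[12, 1, 9, 14, 4, 13, 7, 6, 3, 11, 8, 0, 5, 10, 2]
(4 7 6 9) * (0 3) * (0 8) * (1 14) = (0 3 8)(1 14)(4 7 6 9) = [3, 14, 2, 8, 7, 5, 9, 6, 0, 4, 10, 11, 12, 13, 1]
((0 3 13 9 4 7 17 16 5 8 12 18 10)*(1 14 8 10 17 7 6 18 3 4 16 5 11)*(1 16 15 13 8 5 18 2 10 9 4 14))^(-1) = (0 10 2 6 4 13 15 9 5 14)(3 12 8)(11 16)(17 18)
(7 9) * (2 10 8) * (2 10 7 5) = [0, 1, 7, 3, 4, 2, 6, 9, 10, 5, 8] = (2 7 9 5)(8 10)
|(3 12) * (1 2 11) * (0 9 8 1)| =|(0 9 8 1 2 11)(3 12)| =6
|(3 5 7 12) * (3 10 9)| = 6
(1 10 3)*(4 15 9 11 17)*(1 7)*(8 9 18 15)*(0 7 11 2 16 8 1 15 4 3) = (0 7 15 18 4 1 10)(2 16 8 9)(3 11 17) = [7, 10, 16, 11, 1, 5, 6, 15, 9, 2, 0, 17, 12, 13, 14, 18, 8, 3, 4]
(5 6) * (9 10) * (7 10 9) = (5 6)(7 10) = [0, 1, 2, 3, 4, 6, 5, 10, 8, 9, 7]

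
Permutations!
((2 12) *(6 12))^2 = (2 12 6) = ((2 6 12))^2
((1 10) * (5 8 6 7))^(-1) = (1 10)(5 7 6 8)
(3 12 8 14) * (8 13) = (3 12 13 8 14) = [0, 1, 2, 12, 4, 5, 6, 7, 14, 9, 10, 11, 13, 8, 3]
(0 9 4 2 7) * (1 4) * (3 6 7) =(0 9 1 4 2 3 6 7) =[9, 4, 3, 6, 2, 5, 7, 0, 8, 1]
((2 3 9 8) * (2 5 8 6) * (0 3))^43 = (0 6 3 2 9)(5 8) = ((0 3 9 6 2)(5 8))^43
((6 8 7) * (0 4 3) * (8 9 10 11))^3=(6 11)(7 10)(8 9)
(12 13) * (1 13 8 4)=[0, 13, 2, 3, 1, 5, 6, 7, 4, 9, 10, 11, 8, 12]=(1 13 12 8 4)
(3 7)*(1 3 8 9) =(1 3 7 8 9) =[0, 3, 2, 7, 4, 5, 6, 8, 9, 1]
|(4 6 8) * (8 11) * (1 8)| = 5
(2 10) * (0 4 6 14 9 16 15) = [4, 1, 10, 3, 6, 5, 14, 7, 8, 16, 2, 11, 12, 13, 9, 0, 15] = (0 4 6 14 9 16 15)(2 10)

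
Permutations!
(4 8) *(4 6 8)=[0, 1, 2, 3, 4, 5, 8, 7, 6]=(6 8)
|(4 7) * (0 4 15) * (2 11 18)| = |(0 4 7 15)(2 11 18)| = 12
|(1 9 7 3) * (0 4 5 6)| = 4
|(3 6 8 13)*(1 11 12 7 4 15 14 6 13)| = 18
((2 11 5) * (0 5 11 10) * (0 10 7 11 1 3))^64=(0 5 2 7 11 1 3)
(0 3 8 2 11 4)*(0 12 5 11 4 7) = (0 3 8 2 4 12 5 11 7) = [3, 1, 4, 8, 12, 11, 6, 0, 2, 9, 10, 7, 5]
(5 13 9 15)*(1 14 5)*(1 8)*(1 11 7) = (1 14 5 13 9 15 8 11 7) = [0, 14, 2, 3, 4, 13, 6, 1, 11, 15, 10, 7, 12, 9, 5, 8]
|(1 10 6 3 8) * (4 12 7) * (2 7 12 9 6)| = |(12)(1 10 2 7 4 9 6 3 8)| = 9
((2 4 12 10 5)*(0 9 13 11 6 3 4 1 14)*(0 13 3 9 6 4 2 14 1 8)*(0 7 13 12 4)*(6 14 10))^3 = (0 6 2 13 14 9 8 11 12 3 7)(5 10) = ((0 14 12 6 9 3 2 8 7 13 11)(5 10))^3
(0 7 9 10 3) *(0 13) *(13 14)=(0 7 9 10 3 14 13)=[7, 1, 2, 14, 4, 5, 6, 9, 8, 10, 3, 11, 12, 0, 13]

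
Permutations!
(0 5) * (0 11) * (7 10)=(0 5 11)(7 10)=[5, 1, 2, 3, 4, 11, 6, 10, 8, 9, 7, 0]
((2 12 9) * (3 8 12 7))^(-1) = ((2 7 3 8 12 9))^(-1) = (2 9 12 8 3 7)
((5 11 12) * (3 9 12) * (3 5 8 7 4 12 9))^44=(12)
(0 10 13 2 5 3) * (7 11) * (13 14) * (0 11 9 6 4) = (0 10 14 13 2 5 3 11 7 9 6 4) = [10, 1, 5, 11, 0, 3, 4, 9, 8, 6, 14, 7, 12, 2, 13]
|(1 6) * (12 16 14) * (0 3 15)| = 6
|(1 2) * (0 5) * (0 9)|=6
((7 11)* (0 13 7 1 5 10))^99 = ((0 13 7 11 1 5 10))^99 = (0 13 7 11 1 5 10)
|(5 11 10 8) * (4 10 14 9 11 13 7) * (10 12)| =|(4 12 10 8 5 13 7)(9 11 14)| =21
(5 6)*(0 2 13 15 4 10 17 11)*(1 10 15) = (0 2 13 1 10 17 11)(4 15)(5 6) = [2, 10, 13, 3, 15, 6, 5, 7, 8, 9, 17, 0, 12, 1, 14, 4, 16, 11]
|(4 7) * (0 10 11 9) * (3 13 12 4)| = |(0 10 11 9)(3 13 12 4 7)| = 20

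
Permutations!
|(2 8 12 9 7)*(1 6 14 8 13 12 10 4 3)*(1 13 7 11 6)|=10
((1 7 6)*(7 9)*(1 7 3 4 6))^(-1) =(1 7 6 4 3 9)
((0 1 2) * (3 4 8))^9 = ((0 1 2)(3 4 8))^9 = (8)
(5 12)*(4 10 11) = (4 10 11)(5 12) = [0, 1, 2, 3, 10, 12, 6, 7, 8, 9, 11, 4, 5]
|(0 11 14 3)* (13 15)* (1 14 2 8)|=14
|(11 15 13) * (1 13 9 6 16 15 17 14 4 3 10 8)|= |(1 13 11 17 14 4 3 10 8)(6 16 15 9)|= 36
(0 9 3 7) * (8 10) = (0 9 3 7)(8 10) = [9, 1, 2, 7, 4, 5, 6, 0, 10, 3, 8]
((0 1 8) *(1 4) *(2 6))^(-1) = (0 8 1 4)(2 6) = ((0 4 1 8)(2 6))^(-1)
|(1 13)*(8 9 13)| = |(1 8 9 13)| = 4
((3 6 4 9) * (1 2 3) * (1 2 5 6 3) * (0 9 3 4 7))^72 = ((0 9 2 1 5 6 7)(3 4))^72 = (0 2 5 7 9 1 6)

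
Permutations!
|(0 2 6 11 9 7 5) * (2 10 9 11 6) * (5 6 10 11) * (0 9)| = |(0 11 5 9 7 6 10)| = 7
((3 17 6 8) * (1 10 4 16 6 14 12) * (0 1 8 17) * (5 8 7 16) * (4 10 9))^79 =(0 9 5 3 1 4 8)(6 17 14 12 7 16) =((0 1 9 4 5 8 3)(6 17 14 12 7 16))^79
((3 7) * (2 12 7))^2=(2 7)(3 12)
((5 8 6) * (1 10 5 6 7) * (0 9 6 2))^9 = ((0 9 6 2)(1 10 5 8 7))^9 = (0 9 6 2)(1 7 8 5 10)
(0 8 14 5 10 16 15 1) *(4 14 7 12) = [8, 0, 2, 3, 14, 10, 6, 12, 7, 9, 16, 11, 4, 13, 5, 1, 15] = (0 8 7 12 4 14 5 10 16 15 1)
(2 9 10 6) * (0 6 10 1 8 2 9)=[6, 8, 0, 3, 4, 5, 9, 7, 2, 1, 10]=(10)(0 6 9 1 8 2)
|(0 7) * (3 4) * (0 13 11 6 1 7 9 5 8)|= 20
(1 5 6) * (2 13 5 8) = (1 8 2 13 5 6) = [0, 8, 13, 3, 4, 6, 1, 7, 2, 9, 10, 11, 12, 5]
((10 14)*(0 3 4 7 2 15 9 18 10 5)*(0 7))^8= ((0 3 4)(2 15 9 18 10 14 5 7))^8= (18)(0 4 3)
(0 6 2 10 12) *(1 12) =(0 6 2 10 1 12) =[6, 12, 10, 3, 4, 5, 2, 7, 8, 9, 1, 11, 0]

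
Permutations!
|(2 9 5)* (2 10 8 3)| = |(2 9 5 10 8 3)| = 6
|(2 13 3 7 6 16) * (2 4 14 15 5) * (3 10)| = |(2 13 10 3 7 6 16 4 14 15 5)| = 11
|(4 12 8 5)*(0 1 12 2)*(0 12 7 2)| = 8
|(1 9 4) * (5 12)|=6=|(1 9 4)(5 12)|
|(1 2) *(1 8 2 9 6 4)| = |(1 9 6 4)(2 8)| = 4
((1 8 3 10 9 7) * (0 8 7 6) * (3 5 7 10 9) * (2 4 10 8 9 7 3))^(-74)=(0 9 6)(1 8 5 3 7)(2 4 10)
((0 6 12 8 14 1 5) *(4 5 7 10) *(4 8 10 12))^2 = ((0 6 4 5)(1 7 12 10 8 14))^2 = (0 4)(1 12 8)(5 6)(7 10 14)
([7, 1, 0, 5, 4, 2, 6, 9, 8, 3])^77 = [2, 1, 5, 9, 4, 3, 6, 0, 8, 7]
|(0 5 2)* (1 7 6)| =3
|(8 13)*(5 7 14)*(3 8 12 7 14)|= 10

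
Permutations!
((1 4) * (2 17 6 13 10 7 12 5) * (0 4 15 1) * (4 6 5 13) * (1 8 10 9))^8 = (0 4 6)(2 5 17)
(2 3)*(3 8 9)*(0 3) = [3, 1, 8, 2, 4, 5, 6, 7, 9, 0] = (0 3 2 8 9)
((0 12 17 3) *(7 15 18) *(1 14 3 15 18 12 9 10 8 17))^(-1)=(0 3 14 1 12 15 17 8 10 9)(7 18)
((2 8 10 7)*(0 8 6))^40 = (0 2 10)(6 7 8)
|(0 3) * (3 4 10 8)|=|(0 4 10 8 3)|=5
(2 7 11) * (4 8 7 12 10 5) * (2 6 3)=(2 12 10 5 4 8 7 11 6 3)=[0, 1, 12, 2, 8, 4, 3, 11, 7, 9, 5, 6, 10]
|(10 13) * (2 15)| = 2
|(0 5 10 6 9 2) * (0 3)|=7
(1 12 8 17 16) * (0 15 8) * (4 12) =[15, 4, 2, 3, 12, 5, 6, 7, 17, 9, 10, 11, 0, 13, 14, 8, 1, 16] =(0 15 8 17 16 1 4 12)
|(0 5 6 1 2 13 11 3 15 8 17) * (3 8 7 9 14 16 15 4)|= 90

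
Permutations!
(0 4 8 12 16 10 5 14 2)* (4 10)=(0 10 5 14 2)(4 8 12 16)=[10, 1, 0, 3, 8, 14, 6, 7, 12, 9, 5, 11, 16, 13, 2, 15, 4]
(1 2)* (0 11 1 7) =(0 11 1 2 7) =[11, 2, 7, 3, 4, 5, 6, 0, 8, 9, 10, 1]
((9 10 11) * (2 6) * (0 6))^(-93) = (11)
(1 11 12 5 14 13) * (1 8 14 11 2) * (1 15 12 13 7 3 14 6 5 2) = [0, 1, 15, 14, 4, 11, 5, 3, 6, 9, 10, 13, 2, 8, 7, 12] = (2 15 12)(3 14 7)(5 11 13 8 6)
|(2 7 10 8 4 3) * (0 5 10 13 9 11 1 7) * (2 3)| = 30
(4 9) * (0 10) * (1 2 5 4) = (0 10)(1 2 5 4 9) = [10, 2, 5, 3, 9, 4, 6, 7, 8, 1, 0]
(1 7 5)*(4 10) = (1 7 5)(4 10) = [0, 7, 2, 3, 10, 1, 6, 5, 8, 9, 4]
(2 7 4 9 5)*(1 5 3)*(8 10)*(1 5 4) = (1 4 9 3 5 2 7)(8 10) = [0, 4, 7, 5, 9, 2, 6, 1, 10, 3, 8]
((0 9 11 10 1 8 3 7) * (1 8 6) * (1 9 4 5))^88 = ((0 4 5 1 6 9 11 10 8 3 7))^88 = (11)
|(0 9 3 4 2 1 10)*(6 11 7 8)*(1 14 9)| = 60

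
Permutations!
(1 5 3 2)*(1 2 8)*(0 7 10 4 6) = (0 7 10 4 6)(1 5 3 8) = [7, 5, 2, 8, 6, 3, 0, 10, 1, 9, 4]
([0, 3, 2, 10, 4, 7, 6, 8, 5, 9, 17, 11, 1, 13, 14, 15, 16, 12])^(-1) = [0, 12, 2, 1, 4, 8, 6, 5, 7, 9, 3, 11, 17, 13, 14, 15, 16, 10]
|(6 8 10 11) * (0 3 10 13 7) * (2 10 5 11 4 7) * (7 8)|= 30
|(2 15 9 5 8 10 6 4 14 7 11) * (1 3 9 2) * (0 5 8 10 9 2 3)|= 18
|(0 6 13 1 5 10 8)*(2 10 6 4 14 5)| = 10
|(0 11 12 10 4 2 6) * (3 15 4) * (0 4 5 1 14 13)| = 30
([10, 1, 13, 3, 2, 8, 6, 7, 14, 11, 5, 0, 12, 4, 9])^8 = (0 10 5 8 14 9 11)(2 4 13)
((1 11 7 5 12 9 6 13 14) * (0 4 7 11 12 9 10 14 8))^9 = ((0 4 7 5 9 6 13 8)(1 12 10 14))^9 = (0 4 7 5 9 6 13 8)(1 12 10 14)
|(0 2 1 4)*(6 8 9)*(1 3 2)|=6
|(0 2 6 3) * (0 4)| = |(0 2 6 3 4)| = 5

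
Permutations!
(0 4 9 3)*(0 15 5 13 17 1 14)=(0 4 9 3 15 5 13 17 1 14)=[4, 14, 2, 15, 9, 13, 6, 7, 8, 3, 10, 11, 12, 17, 0, 5, 16, 1]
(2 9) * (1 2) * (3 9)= [0, 2, 3, 9, 4, 5, 6, 7, 8, 1]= (1 2 3 9)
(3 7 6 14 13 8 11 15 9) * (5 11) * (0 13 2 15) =(0 13 8 5 11)(2 15 9 3 7 6 14) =[13, 1, 15, 7, 4, 11, 14, 6, 5, 3, 10, 0, 12, 8, 2, 9]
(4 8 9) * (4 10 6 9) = (4 8)(6 9 10) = [0, 1, 2, 3, 8, 5, 9, 7, 4, 10, 6]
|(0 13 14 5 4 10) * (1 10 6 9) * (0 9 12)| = |(0 13 14 5 4 6 12)(1 10 9)| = 21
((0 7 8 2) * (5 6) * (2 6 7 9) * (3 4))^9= ((0 9 2)(3 4)(5 7 8 6))^9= (9)(3 4)(5 7 8 6)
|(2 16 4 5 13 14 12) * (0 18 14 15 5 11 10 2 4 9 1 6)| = 12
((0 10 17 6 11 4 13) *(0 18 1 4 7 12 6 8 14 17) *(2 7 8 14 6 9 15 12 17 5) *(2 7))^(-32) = (18)(6 11 8)(9 15 12)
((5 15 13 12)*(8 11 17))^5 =((5 15 13 12)(8 11 17))^5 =(5 15 13 12)(8 17 11)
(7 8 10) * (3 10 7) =(3 10)(7 8) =[0, 1, 2, 10, 4, 5, 6, 8, 7, 9, 3]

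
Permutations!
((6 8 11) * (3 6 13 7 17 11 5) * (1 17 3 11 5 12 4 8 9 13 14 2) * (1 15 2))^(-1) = (1 14 11 5 17)(2 15)(3 7 13 9 6)(4 12 8)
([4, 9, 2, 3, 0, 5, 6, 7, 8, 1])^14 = (9)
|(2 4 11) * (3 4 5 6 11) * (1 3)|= 12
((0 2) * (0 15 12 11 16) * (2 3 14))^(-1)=(0 16 11 12 15 2 14 3)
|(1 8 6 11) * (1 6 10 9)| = 4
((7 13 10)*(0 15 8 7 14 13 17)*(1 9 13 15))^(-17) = (0 13 15 17 9 14 7 1 10 8)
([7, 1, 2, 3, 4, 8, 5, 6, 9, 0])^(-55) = [9, 1, 2, 3, 4, 6, 7, 0, 5, 8]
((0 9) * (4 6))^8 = (9)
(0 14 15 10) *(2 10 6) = (0 14 15 6 2 10) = [14, 1, 10, 3, 4, 5, 2, 7, 8, 9, 0, 11, 12, 13, 15, 6]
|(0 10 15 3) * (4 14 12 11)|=4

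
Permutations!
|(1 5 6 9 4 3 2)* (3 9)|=|(1 5 6 3 2)(4 9)|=10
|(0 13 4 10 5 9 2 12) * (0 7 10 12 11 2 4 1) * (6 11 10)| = |(0 13 1)(2 10 5 9 4 12 7 6 11)| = 9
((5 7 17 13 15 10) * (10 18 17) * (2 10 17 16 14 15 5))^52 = (18)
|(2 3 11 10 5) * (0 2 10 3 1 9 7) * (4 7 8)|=14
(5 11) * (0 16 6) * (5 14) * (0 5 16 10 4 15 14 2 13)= (0 10 4 15 14 16 6 5 11 2 13)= [10, 1, 13, 3, 15, 11, 5, 7, 8, 9, 4, 2, 12, 0, 16, 14, 6]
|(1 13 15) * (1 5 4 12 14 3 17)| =9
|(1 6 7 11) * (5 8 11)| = |(1 6 7 5 8 11)| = 6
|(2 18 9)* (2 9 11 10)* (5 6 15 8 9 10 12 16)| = 11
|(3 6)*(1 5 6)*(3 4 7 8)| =7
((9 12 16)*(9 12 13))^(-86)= (16)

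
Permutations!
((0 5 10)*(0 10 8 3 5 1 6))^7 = (10)(0 1 6)(3 5 8)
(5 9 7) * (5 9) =(7 9) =[0, 1, 2, 3, 4, 5, 6, 9, 8, 7]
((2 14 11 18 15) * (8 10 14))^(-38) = (2 11 8 18 10 15 14)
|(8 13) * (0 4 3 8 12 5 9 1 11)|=10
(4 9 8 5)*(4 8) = (4 9)(5 8) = [0, 1, 2, 3, 9, 8, 6, 7, 5, 4]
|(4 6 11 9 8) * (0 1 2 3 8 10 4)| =5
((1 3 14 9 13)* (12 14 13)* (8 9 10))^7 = ((1 3 13)(8 9 12 14 10))^7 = (1 3 13)(8 12 10 9 14)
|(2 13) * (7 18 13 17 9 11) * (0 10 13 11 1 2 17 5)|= |(0 10 13 17 9 1 2 5)(7 18 11)|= 24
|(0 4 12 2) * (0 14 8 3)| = |(0 4 12 2 14 8 3)| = 7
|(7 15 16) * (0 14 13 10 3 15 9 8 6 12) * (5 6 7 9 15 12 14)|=40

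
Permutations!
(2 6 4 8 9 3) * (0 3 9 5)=(9)(0 3 2 6 4 8 5)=[3, 1, 6, 2, 8, 0, 4, 7, 5, 9]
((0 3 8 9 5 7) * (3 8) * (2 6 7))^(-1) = ((0 8 9 5 2 6 7))^(-1) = (0 7 6 2 5 9 8)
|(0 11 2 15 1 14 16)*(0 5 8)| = 9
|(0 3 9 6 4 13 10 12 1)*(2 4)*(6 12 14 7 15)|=40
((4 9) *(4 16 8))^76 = (16)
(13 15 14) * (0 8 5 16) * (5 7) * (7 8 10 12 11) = (0 10 12 11 7 5 16)(13 15 14) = [10, 1, 2, 3, 4, 16, 6, 5, 8, 9, 12, 7, 11, 15, 13, 14, 0]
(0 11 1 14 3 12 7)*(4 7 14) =(0 11 1 4 7)(3 12 14) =[11, 4, 2, 12, 7, 5, 6, 0, 8, 9, 10, 1, 14, 13, 3]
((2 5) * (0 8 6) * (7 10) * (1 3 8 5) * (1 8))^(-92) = (10)(0 8 5 6 2)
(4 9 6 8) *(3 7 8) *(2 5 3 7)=[0, 1, 5, 2, 9, 3, 7, 8, 4, 6]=(2 5 3)(4 9 6 7 8)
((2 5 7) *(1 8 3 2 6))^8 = (1 8 3 2 5 7 6)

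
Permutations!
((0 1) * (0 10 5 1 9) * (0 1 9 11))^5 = (0 11)(1 10 5 9)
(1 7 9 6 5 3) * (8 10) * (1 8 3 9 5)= (1 7 5 9 6)(3 8 10)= [0, 7, 2, 8, 4, 9, 1, 5, 10, 6, 3]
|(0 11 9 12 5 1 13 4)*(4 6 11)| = 14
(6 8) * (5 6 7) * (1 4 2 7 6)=(1 4 2 7 5)(6 8)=[0, 4, 7, 3, 2, 1, 8, 5, 6]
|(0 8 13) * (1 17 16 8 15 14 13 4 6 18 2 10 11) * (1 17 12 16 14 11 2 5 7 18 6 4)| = |(0 15 11 17 14 13)(1 12 16 8)(2 10)(5 7 18)| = 12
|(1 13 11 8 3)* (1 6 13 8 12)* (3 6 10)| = 6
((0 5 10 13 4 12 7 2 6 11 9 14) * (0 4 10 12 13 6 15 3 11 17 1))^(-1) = ((0 5 12 7 2 15 3 11 9 14 4 13 10 6 17 1))^(-1) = (0 1 17 6 10 13 4 14 9 11 3 15 2 7 12 5)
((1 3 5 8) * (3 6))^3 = ((1 6 3 5 8))^3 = (1 5 6 8 3)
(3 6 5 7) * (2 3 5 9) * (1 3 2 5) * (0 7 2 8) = (0 7 1 3 6 9 5 2 8) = [7, 3, 8, 6, 4, 2, 9, 1, 0, 5]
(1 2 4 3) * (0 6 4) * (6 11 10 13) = [11, 2, 0, 1, 3, 5, 4, 7, 8, 9, 13, 10, 12, 6] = (0 11 10 13 6 4 3 1 2)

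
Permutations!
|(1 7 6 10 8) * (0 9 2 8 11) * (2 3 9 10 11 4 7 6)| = 18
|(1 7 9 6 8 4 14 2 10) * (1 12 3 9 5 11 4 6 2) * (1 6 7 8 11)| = 20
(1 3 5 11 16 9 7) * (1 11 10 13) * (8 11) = [0, 3, 2, 5, 4, 10, 6, 8, 11, 7, 13, 16, 12, 1, 14, 15, 9] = (1 3 5 10 13)(7 8 11 16 9)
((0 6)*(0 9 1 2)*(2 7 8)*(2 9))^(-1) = (0 2 6)(1 9 8 7)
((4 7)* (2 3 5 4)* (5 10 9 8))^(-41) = ((2 3 10 9 8 5 4 7))^(-41) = (2 7 4 5 8 9 10 3)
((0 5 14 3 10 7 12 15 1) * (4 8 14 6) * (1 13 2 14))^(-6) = (2 3 7 15)(10 12 13 14)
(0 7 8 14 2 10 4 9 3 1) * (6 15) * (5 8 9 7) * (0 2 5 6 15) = (15)(0 6)(1 2 10 4 7 9 3)(5 8 14) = [6, 2, 10, 1, 7, 8, 0, 9, 14, 3, 4, 11, 12, 13, 5, 15]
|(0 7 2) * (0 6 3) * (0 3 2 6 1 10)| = |(0 7 6 2 1 10)| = 6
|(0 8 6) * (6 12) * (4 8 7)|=|(0 7 4 8 12 6)|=6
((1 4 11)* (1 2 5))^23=(1 2 4 5 11)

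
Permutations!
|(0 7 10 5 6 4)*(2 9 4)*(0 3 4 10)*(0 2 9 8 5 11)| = 18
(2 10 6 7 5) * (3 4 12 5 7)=[0, 1, 10, 4, 12, 2, 3, 7, 8, 9, 6, 11, 5]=(2 10 6 3 4 12 5)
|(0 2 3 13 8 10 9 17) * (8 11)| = 9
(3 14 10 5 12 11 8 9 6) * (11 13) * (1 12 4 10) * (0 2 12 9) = (0 2 12 13 11 8)(1 9 6 3 14)(4 10 5) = [2, 9, 12, 14, 10, 4, 3, 7, 0, 6, 5, 8, 13, 11, 1]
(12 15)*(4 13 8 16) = [0, 1, 2, 3, 13, 5, 6, 7, 16, 9, 10, 11, 15, 8, 14, 12, 4] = (4 13 8 16)(12 15)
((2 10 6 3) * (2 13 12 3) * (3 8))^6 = (3 12)(8 13)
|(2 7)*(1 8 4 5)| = 4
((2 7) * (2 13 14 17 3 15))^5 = (2 3 14 7 15 17 13)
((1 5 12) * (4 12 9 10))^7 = (1 5 9 10 4 12)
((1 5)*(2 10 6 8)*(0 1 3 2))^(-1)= ((0 1 5 3 2 10 6 8))^(-1)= (0 8 6 10 2 3 5 1)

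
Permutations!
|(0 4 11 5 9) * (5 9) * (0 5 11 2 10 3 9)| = 8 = |(0 4 2 10 3 9 5 11)|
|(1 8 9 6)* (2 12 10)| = |(1 8 9 6)(2 12 10)| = 12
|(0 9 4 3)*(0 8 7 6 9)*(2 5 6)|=|(2 5 6 9 4 3 8 7)|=8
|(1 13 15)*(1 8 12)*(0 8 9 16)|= 8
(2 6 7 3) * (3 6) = (2 3)(6 7) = [0, 1, 3, 2, 4, 5, 7, 6]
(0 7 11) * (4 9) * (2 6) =[7, 1, 6, 3, 9, 5, 2, 11, 8, 4, 10, 0] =(0 7 11)(2 6)(4 9)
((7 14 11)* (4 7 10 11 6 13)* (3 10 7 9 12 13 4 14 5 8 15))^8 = (3 10 11 7 5 8 15)(4 12 14)(6 9 13)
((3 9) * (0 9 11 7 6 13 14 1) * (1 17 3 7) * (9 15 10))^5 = ((0 15 10 9 7 6 13 14 17 3 11 1))^5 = (0 6 11 9 17 15 13 1 7 3 10 14)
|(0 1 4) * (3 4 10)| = 5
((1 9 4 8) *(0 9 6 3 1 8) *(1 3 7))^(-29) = ((0 9 4)(1 6 7))^(-29) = (0 9 4)(1 6 7)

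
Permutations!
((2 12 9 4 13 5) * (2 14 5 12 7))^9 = (2 7)(4 13 12 9)(5 14)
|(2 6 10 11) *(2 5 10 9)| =|(2 6 9)(5 10 11)| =3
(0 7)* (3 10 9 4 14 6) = (0 7)(3 10 9 4 14 6) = [7, 1, 2, 10, 14, 5, 3, 0, 8, 4, 9, 11, 12, 13, 6]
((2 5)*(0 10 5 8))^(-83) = (0 5 8 10 2)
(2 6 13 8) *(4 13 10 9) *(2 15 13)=(2 6 10 9 4)(8 15 13)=[0, 1, 6, 3, 2, 5, 10, 7, 15, 4, 9, 11, 12, 8, 14, 13]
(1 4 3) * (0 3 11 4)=(0 3 1)(4 11)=[3, 0, 2, 1, 11, 5, 6, 7, 8, 9, 10, 4]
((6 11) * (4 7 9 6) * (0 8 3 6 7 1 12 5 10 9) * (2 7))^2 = (0 3 11 1 5 9 7 8 6 4 12 10 2)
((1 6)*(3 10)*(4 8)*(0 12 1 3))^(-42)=((0 12 1 6 3 10)(4 8))^(-42)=(12)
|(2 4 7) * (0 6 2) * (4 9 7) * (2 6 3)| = 5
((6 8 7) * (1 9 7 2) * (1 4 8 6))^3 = (9)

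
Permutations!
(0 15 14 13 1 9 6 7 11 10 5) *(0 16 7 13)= [15, 9, 2, 3, 4, 16, 13, 11, 8, 6, 5, 10, 12, 1, 0, 14, 7]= (0 15 14)(1 9 6 13)(5 16 7 11 10)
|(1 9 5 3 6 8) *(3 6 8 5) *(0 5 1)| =7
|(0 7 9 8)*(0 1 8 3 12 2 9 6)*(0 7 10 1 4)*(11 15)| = |(0 10 1 8 4)(2 9 3 12)(6 7)(11 15)| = 20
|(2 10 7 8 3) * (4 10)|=|(2 4 10 7 8 3)|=6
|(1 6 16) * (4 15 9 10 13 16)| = |(1 6 4 15 9 10 13 16)| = 8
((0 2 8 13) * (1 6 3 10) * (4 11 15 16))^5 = (0 2 8 13)(1 6 3 10)(4 11 15 16)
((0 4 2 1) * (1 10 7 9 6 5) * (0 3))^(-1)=(0 3 1 5 6 9 7 10 2 4)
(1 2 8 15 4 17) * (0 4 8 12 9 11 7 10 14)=[4, 2, 12, 3, 17, 5, 6, 10, 15, 11, 14, 7, 9, 13, 0, 8, 16, 1]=(0 4 17 1 2 12 9 11 7 10 14)(8 15)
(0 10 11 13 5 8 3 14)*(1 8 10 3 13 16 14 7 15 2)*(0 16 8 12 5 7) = (0 3)(1 12 5 10 11 8 13 7 15 2)(14 16) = [3, 12, 1, 0, 4, 10, 6, 15, 13, 9, 11, 8, 5, 7, 16, 2, 14]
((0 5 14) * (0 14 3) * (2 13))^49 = ((14)(0 5 3)(2 13))^49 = (14)(0 5 3)(2 13)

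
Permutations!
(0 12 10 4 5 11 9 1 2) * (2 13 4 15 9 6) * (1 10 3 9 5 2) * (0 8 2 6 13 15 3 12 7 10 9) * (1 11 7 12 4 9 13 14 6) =(0 12 4 1 15 5 7 10 3)(2 8)(6 11 14)(9 13) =[12, 15, 8, 0, 1, 7, 11, 10, 2, 13, 3, 14, 4, 9, 6, 5]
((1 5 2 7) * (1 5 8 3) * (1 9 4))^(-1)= (1 4 9 3 8)(2 5 7)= ((1 8 3 9 4)(2 7 5))^(-1)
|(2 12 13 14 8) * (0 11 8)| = |(0 11 8 2 12 13 14)| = 7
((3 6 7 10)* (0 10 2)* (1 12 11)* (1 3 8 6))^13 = (0 10 8 6 7 2)(1 12 11 3)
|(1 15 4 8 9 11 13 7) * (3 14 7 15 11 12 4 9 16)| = 12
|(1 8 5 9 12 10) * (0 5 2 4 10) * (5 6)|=5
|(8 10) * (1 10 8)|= |(1 10)|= 2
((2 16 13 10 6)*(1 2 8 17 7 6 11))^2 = (1 16 10)(2 13 11)(6 17)(7 8)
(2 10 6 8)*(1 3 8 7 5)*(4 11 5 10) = (1 3 8 2 4 11 5)(6 7 10) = [0, 3, 4, 8, 11, 1, 7, 10, 2, 9, 6, 5]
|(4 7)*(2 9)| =|(2 9)(4 7)| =2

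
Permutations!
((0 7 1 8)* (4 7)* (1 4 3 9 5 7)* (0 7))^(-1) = ((0 3 9 5)(1 8 7 4))^(-1) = (0 5 9 3)(1 4 7 8)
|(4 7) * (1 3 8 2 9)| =10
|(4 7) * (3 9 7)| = 4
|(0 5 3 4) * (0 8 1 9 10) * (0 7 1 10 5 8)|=|(0 8 10 7 1 9 5 3 4)|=9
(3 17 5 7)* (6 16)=(3 17 5 7)(6 16)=[0, 1, 2, 17, 4, 7, 16, 3, 8, 9, 10, 11, 12, 13, 14, 15, 6, 5]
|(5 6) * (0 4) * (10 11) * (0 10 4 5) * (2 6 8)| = 15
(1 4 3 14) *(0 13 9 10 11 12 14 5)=(0 13 9 10 11 12 14 1 4 3 5)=[13, 4, 2, 5, 3, 0, 6, 7, 8, 10, 11, 12, 14, 9, 1]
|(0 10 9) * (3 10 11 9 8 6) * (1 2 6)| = |(0 11 9)(1 2 6 3 10 8)| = 6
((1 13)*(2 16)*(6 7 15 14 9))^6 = ((1 13)(2 16)(6 7 15 14 9))^6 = (16)(6 7 15 14 9)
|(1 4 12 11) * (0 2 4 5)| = 7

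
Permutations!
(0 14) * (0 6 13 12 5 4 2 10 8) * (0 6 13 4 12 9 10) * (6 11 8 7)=(0 14 13 9 10 7 6 4 2)(5 12)(8 11)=[14, 1, 0, 3, 2, 12, 4, 6, 11, 10, 7, 8, 5, 9, 13]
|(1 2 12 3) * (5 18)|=4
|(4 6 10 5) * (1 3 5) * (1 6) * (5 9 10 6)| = 6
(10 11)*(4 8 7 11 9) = [0, 1, 2, 3, 8, 5, 6, 11, 7, 4, 9, 10] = (4 8 7 11 10 9)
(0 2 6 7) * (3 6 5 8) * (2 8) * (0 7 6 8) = [0, 1, 5, 8, 4, 2, 6, 7, 3] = (2 5)(3 8)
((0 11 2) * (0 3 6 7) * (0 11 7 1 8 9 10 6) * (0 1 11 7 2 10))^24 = (11)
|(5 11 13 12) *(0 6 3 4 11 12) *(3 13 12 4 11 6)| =|(0 3 11 12 5 4 6 13)| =8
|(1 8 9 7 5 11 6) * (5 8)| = 12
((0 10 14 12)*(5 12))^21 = (0 10 14 5 12)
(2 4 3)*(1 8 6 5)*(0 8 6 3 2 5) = (0 8 3 5 1 6)(2 4) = [8, 6, 4, 5, 2, 1, 0, 7, 3]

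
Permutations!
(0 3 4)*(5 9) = (0 3 4)(5 9) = [3, 1, 2, 4, 0, 9, 6, 7, 8, 5]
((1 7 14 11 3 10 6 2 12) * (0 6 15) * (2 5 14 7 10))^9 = ((0 6 5 14 11 3 2 12 1 10 15))^9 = (0 10 12 3 14 6 15 1 2 11 5)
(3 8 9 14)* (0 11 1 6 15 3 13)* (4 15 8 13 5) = [11, 6, 2, 13, 15, 4, 8, 7, 9, 14, 10, 1, 12, 0, 5, 3] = (0 11 1 6 8 9 14 5 4 15 3 13)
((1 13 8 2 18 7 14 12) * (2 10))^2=((1 13 8 10 2 18 7 14 12))^2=(1 8 2 7 12 13 10 18 14)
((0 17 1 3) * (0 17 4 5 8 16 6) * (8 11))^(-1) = ((0 4 5 11 8 16 6)(1 3 17))^(-1) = (0 6 16 8 11 5 4)(1 17 3)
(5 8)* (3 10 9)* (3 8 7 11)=(3 10 9 8 5 7 11)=[0, 1, 2, 10, 4, 7, 6, 11, 5, 8, 9, 3]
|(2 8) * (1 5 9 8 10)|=|(1 5 9 8 2 10)|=6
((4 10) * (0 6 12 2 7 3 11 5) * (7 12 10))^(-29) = ((0 6 10 4 7 3 11 5)(2 12))^(-29) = (0 4 11 6 7 5 10 3)(2 12)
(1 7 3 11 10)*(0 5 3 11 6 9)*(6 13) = (0 5 3 13 6 9)(1 7 11 10) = [5, 7, 2, 13, 4, 3, 9, 11, 8, 0, 1, 10, 12, 6]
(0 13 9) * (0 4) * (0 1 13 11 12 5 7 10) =[11, 13, 2, 3, 1, 7, 6, 10, 8, 4, 0, 12, 5, 9] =(0 11 12 5 7 10)(1 13 9 4)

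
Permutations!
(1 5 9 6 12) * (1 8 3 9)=[0, 5, 2, 9, 4, 1, 12, 7, 3, 6, 10, 11, 8]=(1 5)(3 9 6 12 8)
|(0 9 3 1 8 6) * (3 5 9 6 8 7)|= |(0 6)(1 7 3)(5 9)|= 6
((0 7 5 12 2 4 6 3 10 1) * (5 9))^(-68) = ((0 7 9 5 12 2 4 6 3 10 1))^(-68) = (0 10 6 2 5 7 1 3 4 12 9)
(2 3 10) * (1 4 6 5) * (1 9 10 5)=(1 4 6)(2 3 5 9 10)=[0, 4, 3, 5, 6, 9, 1, 7, 8, 10, 2]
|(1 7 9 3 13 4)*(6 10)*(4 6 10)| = 7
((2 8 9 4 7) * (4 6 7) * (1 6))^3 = (1 2)(6 8)(7 9)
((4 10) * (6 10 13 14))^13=(4 6 13 10 14)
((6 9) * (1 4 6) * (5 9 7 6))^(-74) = (1 5)(4 9)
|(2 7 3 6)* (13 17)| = 4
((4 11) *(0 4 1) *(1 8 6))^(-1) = (0 1 6 8 11 4)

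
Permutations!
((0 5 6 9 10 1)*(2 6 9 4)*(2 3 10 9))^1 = (0 5 2 6 4 3 10 1)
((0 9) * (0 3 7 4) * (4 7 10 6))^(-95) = (0 9 3 10 6 4)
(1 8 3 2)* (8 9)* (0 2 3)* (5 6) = (0 2 1 9 8)(5 6) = [2, 9, 1, 3, 4, 6, 5, 7, 0, 8]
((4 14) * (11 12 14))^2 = (4 12)(11 14)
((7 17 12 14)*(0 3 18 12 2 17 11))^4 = (0 14 3 7 18 11 12)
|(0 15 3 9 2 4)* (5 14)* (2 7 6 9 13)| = |(0 15 3 13 2 4)(5 14)(6 9 7)| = 6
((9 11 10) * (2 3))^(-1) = (2 3)(9 10 11) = ((2 3)(9 11 10))^(-1)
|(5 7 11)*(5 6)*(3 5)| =5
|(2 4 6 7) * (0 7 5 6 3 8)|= |(0 7 2 4 3 8)(5 6)|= 6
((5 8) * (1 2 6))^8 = ((1 2 6)(5 8))^8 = (8)(1 6 2)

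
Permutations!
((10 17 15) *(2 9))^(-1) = ((2 9)(10 17 15))^(-1) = (2 9)(10 15 17)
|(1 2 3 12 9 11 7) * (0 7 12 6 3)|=|(0 7 1 2)(3 6)(9 11 12)|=12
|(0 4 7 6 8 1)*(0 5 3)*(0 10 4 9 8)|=|(0 9 8 1 5 3 10 4 7 6)|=10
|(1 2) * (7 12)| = |(1 2)(7 12)| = 2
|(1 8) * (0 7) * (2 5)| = 2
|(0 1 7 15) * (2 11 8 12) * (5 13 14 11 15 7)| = |(0 1 5 13 14 11 8 12 2 15)| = 10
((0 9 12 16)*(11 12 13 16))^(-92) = (16)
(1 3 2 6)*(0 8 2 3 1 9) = [8, 1, 6, 3, 4, 5, 9, 7, 2, 0] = (0 8 2 6 9)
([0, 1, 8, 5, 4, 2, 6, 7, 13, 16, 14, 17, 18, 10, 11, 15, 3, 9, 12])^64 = [0, 1, 3, 9, 4, 16, 6, 7, 5, 11, 8, 10, 12, 2, 13, 15, 17, 14, 18]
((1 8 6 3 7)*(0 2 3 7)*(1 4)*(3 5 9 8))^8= (0 1 7 8 5)(2 3 4 6 9)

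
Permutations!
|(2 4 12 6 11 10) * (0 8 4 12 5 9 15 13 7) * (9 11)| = 13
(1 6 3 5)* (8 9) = (1 6 3 5)(8 9) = [0, 6, 2, 5, 4, 1, 3, 7, 9, 8]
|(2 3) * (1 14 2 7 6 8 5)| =8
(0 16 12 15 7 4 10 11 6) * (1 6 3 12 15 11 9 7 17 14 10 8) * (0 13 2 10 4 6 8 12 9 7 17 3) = (0 16 15 3 9 17 14 4 12 11)(1 8)(2 10 7 6 13) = [16, 8, 10, 9, 12, 5, 13, 6, 1, 17, 7, 0, 11, 2, 4, 3, 15, 14]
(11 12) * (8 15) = [0, 1, 2, 3, 4, 5, 6, 7, 15, 9, 10, 12, 11, 13, 14, 8] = (8 15)(11 12)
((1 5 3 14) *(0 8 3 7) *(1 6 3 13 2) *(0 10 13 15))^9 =((0 8 15)(1 5 7 10 13 2)(3 14 6))^9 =(15)(1 10)(2 7)(5 13)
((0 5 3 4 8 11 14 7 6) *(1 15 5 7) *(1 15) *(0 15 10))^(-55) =(15)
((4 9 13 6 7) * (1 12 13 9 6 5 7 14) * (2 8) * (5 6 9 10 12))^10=(14)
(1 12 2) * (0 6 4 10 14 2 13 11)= (0 6 4 10 14 2 1 12 13 11)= [6, 12, 1, 3, 10, 5, 4, 7, 8, 9, 14, 0, 13, 11, 2]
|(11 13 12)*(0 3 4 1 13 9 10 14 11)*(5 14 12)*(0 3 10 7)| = 12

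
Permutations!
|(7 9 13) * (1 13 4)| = |(1 13 7 9 4)| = 5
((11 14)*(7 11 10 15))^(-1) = (7 15 10 14 11)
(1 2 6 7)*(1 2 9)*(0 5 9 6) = (0 5 9 1 6 7 2) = [5, 6, 0, 3, 4, 9, 7, 2, 8, 1]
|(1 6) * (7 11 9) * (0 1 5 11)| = 7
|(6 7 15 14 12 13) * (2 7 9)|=8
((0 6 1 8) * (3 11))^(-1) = ((0 6 1 8)(3 11))^(-1) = (0 8 1 6)(3 11)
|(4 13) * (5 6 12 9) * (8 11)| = |(4 13)(5 6 12 9)(8 11)| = 4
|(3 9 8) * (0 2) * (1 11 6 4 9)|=|(0 2)(1 11 6 4 9 8 3)|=14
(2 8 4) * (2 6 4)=[0, 1, 8, 3, 6, 5, 4, 7, 2]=(2 8)(4 6)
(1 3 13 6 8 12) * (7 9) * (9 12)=[0, 3, 2, 13, 4, 5, 8, 12, 9, 7, 10, 11, 1, 6]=(1 3 13 6 8 9 7 12)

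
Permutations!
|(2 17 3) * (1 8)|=6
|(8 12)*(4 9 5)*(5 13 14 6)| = 6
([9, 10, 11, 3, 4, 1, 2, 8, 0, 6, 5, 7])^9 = [6, 1, 7, 3, 4, 5, 11, 0, 9, 2, 10, 8]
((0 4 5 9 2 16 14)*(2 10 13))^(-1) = (0 14 16 2 13 10 9 5 4)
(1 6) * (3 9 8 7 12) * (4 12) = (1 6)(3 9 8 7 4 12) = [0, 6, 2, 9, 12, 5, 1, 4, 7, 8, 10, 11, 3]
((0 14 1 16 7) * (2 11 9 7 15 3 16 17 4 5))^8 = (0 9 2 4 1)(3 15 16)(5 17 14 7 11)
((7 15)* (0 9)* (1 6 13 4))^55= ((0 9)(1 6 13 4)(7 15))^55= (0 9)(1 4 13 6)(7 15)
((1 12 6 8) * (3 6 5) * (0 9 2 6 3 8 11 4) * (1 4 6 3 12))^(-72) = ((0 9 2 3 12 5 8 4)(6 11))^(-72) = (12)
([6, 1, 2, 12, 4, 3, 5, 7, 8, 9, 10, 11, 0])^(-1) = (0 12 3 5 6)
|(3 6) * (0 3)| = |(0 3 6)| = 3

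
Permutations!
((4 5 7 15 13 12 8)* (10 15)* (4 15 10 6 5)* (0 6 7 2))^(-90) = (0 5)(2 6)(8 13)(12 15)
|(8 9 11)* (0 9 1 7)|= 6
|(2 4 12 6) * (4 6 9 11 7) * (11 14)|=|(2 6)(4 12 9 14 11 7)|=6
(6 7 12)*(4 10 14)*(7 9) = (4 10 14)(6 9 7 12) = [0, 1, 2, 3, 10, 5, 9, 12, 8, 7, 14, 11, 6, 13, 4]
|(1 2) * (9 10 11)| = 6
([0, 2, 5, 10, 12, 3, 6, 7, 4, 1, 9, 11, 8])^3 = [0, 3, 10, 1, 4, 9, 6, 7, 8, 5, 2, 11, 12]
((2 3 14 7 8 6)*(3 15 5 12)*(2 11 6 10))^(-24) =((2 15 5 12 3 14 7 8 10)(6 11))^(-24) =(2 12 7)(3 8 15)(5 14 10)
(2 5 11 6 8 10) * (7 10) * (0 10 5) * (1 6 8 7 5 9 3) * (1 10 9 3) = [9, 6, 0, 10, 4, 11, 7, 3, 5, 1, 2, 8] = (0 9 1 6 7 3 10 2)(5 11 8)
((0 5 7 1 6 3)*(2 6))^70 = (7)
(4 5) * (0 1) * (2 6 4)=(0 1)(2 6 4 5)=[1, 0, 6, 3, 5, 2, 4]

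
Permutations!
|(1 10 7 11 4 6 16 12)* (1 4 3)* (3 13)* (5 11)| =28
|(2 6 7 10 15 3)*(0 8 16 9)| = 12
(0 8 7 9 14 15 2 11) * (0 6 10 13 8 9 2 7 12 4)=(0 9 14 15 7 2 11 6 10 13 8 12 4)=[9, 1, 11, 3, 0, 5, 10, 2, 12, 14, 13, 6, 4, 8, 15, 7]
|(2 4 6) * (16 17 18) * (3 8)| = 6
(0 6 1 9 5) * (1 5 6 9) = (0 9 6 5) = [9, 1, 2, 3, 4, 0, 5, 7, 8, 6]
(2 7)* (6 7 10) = (2 10 6 7) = [0, 1, 10, 3, 4, 5, 7, 2, 8, 9, 6]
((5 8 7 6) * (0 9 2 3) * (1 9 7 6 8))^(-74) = ((0 7 8 6 5 1 9 2 3))^(-74) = (0 2 1 6 7 3 9 5 8)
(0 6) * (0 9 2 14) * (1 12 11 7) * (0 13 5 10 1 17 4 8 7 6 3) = (0 3)(1 12 11 6 9 2 14 13 5 10)(4 8 7 17) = [3, 12, 14, 0, 8, 10, 9, 17, 7, 2, 1, 6, 11, 5, 13, 15, 16, 4]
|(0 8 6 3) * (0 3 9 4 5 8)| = |(4 5 8 6 9)| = 5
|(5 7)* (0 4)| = |(0 4)(5 7)| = 2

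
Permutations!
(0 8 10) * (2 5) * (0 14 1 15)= (0 8 10 14 1 15)(2 5)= [8, 15, 5, 3, 4, 2, 6, 7, 10, 9, 14, 11, 12, 13, 1, 0]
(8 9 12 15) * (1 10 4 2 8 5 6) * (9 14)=(1 10 4 2 8 14 9 12 15 5 6)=[0, 10, 8, 3, 2, 6, 1, 7, 14, 12, 4, 11, 15, 13, 9, 5]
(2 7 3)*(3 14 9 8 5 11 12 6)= (2 7 14 9 8 5 11 12 6 3)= [0, 1, 7, 2, 4, 11, 3, 14, 5, 8, 10, 12, 6, 13, 9]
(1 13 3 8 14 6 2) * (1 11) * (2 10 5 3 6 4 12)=(1 13 6 10 5 3 8 14 4 12 2 11)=[0, 13, 11, 8, 12, 3, 10, 7, 14, 9, 5, 1, 2, 6, 4]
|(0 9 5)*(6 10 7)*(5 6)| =|(0 9 6 10 7 5)| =6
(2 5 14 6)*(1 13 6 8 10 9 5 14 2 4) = (1 13 6 4)(2 14 8 10 9 5) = [0, 13, 14, 3, 1, 2, 4, 7, 10, 5, 9, 11, 12, 6, 8]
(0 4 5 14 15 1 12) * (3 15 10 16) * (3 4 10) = (0 10 16 4 5 14 3 15 1 12) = [10, 12, 2, 15, 5, 14, 6, 7, 8, 9, 16, 11, 0, 13, 3, 1, 4]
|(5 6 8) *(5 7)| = 4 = |(5 6 8 7)|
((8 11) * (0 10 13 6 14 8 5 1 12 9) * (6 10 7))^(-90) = ((0 7 6 14 8 11 5 1 12 9)(10 13))^(-90) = (14)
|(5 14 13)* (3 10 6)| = |(3 10 6)(5 14 13)| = 3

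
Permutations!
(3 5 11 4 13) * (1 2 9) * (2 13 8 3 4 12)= (1 13 4 8 3 5 11 12 2 9)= [0, 13, 9, 5, 8, 11, 6, 7, 3, 1, 10, 12, 2, 4]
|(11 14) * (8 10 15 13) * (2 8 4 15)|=|(2 8 10)(4 15 13)(11 14)|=6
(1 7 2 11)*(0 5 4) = (0 5 4)(1 7 2 11) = [5, 7, 11, 3, 0, 4, 6, 2, 8, 9, 10, 1]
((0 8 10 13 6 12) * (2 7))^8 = (0 10 6)(8 13 12) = ((0 8 10 13 6 12)(2 7))^8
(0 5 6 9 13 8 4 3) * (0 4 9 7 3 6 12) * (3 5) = (0 3 4 6 7 5 12)(8 9 13) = [3, 1, 2, 4, 6, 12, 7, 5, 9, 13, 10, 11, 0, 8]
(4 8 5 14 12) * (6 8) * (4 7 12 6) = (5 14 6 8)(7 12) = [0, 1, 2, 3, 4, 14, 8, 12, 5, 9, 10, 11, 7, 13, 6]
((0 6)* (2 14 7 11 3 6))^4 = ((0 2 14 7 11 3 6))^4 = (0 11 2 3 14 6 7)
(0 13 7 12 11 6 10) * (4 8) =(0 13 7 12 11 6 10)(4 8) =[13, 1, 2, 3, 8, 5, 10, 12, 4, 9, 0, 6, 11, 7]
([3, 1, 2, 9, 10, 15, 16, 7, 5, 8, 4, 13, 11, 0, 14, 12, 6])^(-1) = (0 13 11 12 15 5 8 9 3)(4 10)(6 16)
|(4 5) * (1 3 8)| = 6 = |(1 3 8)(4 5)|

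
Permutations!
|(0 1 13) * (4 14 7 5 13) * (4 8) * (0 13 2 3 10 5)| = 12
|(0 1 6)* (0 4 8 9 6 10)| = |(0 1 10)(4 8 9 6)| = 12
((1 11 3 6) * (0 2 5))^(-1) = (0 5 2)(1 6 3 11)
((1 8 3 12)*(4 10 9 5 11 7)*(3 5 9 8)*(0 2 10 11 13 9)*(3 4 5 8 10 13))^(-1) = ((0 2 13 9)(1 4 11 7 5 3 12))^(-1) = (0 9 13 2)(1 12 3 5 7 11 4)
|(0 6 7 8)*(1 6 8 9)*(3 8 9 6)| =10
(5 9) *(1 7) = [0, 7, 2, 3, 4, 9, 6, 1, 8, 5] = (1 7)(5 9)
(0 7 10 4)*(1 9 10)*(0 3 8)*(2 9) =(0 7 1 2 9 10 4 3 8) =[7, 2, 9, 8, 3, 5, 6, 1, 0, 10, 4]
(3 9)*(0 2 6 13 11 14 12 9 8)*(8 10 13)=(0 2 6 8)(3 10 13 11 14 12 9)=[2, 1, 6, 10, 4, 5, 8, 7, 0, 3, 13, 14, 9, 11, 12]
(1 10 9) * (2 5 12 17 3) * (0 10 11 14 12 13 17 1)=(0 10 9)(1 11 14 12)(2 5 13 17 3)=[10, 11, 5, 2, 4, 13, 6, 7, 8, 0, 9, 14, 1, 17, 12, 15, 16, 3]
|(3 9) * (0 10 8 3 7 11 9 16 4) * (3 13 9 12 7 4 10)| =24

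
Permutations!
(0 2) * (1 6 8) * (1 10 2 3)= (0 3 1 6 8 10 2)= [3, 6, 0, 1, 4, 5, 8, 7, 10, 9, 2]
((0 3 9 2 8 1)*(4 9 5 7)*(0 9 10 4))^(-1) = ((0 3 5 7)(1 9 2 8)(4 10))^(-1) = (0 7 5 3)(1 8 2 9)(4 10)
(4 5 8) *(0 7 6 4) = [7, 1, 2, 3, 5, 8, 4, 6, 0] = (0 7 6 4 5 8)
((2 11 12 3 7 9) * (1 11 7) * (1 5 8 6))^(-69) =((1 11 12 3 5 8 6)(2 7 9))^(-69) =(1 11 12 3 5 8 6)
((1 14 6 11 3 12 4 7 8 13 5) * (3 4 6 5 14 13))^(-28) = (14)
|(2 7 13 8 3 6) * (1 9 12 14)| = |(1 9 12 14)(2 7 13 8 3 6)| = 12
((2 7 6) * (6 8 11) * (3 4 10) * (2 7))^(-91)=((3 4 10)(6 7 8 11))^(-91)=(3 10 4)(6 7 8 11)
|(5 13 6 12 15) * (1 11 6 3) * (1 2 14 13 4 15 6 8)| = |(1 11 8)(2 14 13 3)(4 15 5)(6 12)| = 12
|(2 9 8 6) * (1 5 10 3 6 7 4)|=10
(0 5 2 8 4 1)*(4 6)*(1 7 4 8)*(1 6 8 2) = (8)(0 5 1)(2 6)(4 7) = [5, 0, 6, 3, 7, 1, 2, 4, 8]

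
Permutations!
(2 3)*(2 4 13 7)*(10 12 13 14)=(2 3 4 14 10 12 13 7)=[0, 1, 3, 4, 14, 5, 6, 2, 8, 9, 12, 11, 13, 7, 10]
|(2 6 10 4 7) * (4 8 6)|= 3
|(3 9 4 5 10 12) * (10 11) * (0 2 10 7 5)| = 21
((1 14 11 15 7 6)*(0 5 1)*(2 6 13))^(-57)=((0 5 1 14 11 15 7 13 2 6))^(-57)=(0 14 7 6 1 15 2 5 11 13)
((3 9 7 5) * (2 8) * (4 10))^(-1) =((2 8)(3 9 7 5)(4 10))^(-1) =(2 8)(3 5 7 9)(4 10)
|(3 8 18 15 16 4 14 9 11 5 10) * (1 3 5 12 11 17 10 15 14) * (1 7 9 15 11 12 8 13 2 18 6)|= 17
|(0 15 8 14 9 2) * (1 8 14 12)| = |(0 15 14 9 2)(1 8 12)| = 15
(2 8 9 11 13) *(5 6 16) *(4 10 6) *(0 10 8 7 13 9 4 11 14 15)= (0 10 6 16 5 11 9 14 15)(2 7 13)(4 8)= [10, 1, 7, 3, 8, 11, 16, 13, 4, 14, 6, 9, 12, 2, 15, 0, 5]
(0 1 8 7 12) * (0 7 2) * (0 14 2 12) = [1, 8, 14, 3, 4, 5, 6, 0, 12, 9, 10, 11, 7, 13, 2] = (0 1 8 12 7)(2 14)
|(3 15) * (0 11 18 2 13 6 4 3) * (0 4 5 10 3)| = 11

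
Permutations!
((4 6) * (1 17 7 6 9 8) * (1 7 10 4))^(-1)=((1 17 10 4 9 8 7 6))^(-1)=(1 6 7 8 9 4 10 17)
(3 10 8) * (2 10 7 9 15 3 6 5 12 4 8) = [0, 1, 10, 7, 8, 12, 5, 9, 6, 15, 2, 11, 4, 13, 14, 3] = (2 10)(3 7 9 15)(4 8 6 5 12)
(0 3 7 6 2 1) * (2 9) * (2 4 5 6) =(0 3 7 2 1)(4 5 6 9) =[3, 0, 1, 7, 5, 6, 9, 2, 8, 4]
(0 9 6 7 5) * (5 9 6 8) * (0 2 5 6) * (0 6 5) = (0 6 7 9 8 5 2) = [6, 1, 0, 3, 4, 2, 7, 9, 5, 8]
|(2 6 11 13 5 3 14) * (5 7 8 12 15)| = 11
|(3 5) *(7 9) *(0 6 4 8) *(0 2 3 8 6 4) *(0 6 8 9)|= |(0 4 8 2 3 5 9 7)|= 8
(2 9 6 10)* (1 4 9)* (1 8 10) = (1 4 9 6)(2 8 10) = [0, 4, 8, 3, 9, 5, 1, 7, 10, 6, 2]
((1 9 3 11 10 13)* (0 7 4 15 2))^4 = ((0 7 4 15 2)(1 9 3 11 10 13))^4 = (0 2 15 4 7)(1 10 3)(9 13 11)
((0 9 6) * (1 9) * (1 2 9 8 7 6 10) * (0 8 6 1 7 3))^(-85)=(0 1 2 6 9 8 10 3 7)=((0 2 9 10 7 1 6 8 3))^(-85)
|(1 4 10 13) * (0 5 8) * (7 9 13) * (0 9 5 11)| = 8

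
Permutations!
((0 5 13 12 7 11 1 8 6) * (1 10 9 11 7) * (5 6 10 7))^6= ((0 6)(1 8 10 9 11 7 5 13 12))^6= (1 5 9)(7 10 12)(8 13 11)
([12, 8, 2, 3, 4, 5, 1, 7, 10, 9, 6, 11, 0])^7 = (0 12)(1 6 10 8)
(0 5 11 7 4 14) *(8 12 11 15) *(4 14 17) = [5, 1, 2, 3, 17, 15, 6, 14, 12, 9, 10, 7, 11, 13, 0, 8, 16, 4] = (0 5 15 8 12 11 7 14)(4 17)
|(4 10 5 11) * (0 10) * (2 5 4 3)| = 12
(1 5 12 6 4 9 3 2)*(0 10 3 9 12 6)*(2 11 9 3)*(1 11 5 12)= (0 10 2 11 9 3 5 6 4 1 12)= [10, 12, 11, 5, 1, 6, 4, 7, 8, 3, 2, 9, 0]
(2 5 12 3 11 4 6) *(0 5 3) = (0 5 12)(2 3 11 4 6) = [5, 1, 3, 11, 6, 12, 2, 7, 8, 9, 10, 4, 0]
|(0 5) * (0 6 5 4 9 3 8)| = |(0 4 9 3 8)(5 6)| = 10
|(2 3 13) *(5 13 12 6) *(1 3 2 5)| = |(1 3 12 6)(5 13)| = 4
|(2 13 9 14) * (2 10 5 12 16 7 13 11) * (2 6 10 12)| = |(2 11 6 10 5)(7 13 9 14 12 16)| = 30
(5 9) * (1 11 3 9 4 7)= (1 11 3 9 5 4 7)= [0, 11, 2, 9, 7, 4, 6, 1, 8, 5, 10, 3]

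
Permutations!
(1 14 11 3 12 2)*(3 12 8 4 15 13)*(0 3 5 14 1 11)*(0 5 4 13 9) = [3, 1, 11, 8, 15, 14, 6, 7, 13, 0, 10, 12, 2, 4, 5, 9] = (0 3 8 13 4 15 9)(2 11 12)(5 14)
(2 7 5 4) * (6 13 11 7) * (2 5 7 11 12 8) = (2 6 13 12 8)(4 5) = [0, 1, 6, 3, 5, 4, 13, 7, 2, 9, 10, 11, 8, 12]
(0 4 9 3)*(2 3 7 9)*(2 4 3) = (0 3)(7 9) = [3, 1, 2, 0, 4, 5, 6, 9, 8, 7]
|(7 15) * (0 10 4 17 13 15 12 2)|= 9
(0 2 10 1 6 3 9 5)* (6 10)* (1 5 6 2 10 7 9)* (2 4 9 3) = (0 10 5)(1 7 3)(2 4 9 6) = [10, 7, 4, 1, 9, 0, 2, 3, 8, 6, 5]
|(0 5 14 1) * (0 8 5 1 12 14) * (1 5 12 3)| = |(0 5)(1 8 12 14 3)| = 10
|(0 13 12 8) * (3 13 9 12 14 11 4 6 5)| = 28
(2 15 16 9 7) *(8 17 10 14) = (2 15 16 9 7)(8 17 10 14) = [0, 1, 15, 3, 4, 5, 6, 2, 17, 7, 14, 11, 12, 13, 8, 16, 9, 10]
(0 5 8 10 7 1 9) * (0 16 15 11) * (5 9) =[9, 5, 2, 3, 4, 8, 6, 1, 10, 16, 7, 0, 12, 13, 14, 11, 15] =(0 9 16 15 11)(1 5 8 10 7)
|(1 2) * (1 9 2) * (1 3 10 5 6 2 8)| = |(1 3 10 5 6 2 9 8)| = 8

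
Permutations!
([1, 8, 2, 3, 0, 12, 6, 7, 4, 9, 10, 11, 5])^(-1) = (0 4 8 1)(5 12)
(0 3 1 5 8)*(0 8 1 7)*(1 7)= (8)(0 3 1 5 7)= [3, 5, 2, 1, 4, 7, 6, 0, 8]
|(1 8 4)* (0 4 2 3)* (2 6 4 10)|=|(0 10 2 3)(1 8 6 4)|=4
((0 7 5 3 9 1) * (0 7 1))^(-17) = (0 1 7 5 3 9)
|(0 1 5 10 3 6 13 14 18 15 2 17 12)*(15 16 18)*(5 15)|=|(0 1 15 2 17 12)(3 6 13 14 5 10)(16 18)|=6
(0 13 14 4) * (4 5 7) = [13, 1, 2, 3, 0, 7, 6, 4, 8, 9, 10, 11, 12, 14, 5] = (0 13 14 5 7 4)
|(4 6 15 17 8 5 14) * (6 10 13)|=9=|(4 10 13 6 15 17 8 5 14)|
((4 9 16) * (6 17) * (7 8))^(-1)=(4 16 9)(6 17)(7 8)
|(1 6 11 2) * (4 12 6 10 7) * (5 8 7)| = 10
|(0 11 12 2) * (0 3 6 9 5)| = 8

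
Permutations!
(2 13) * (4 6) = [0, 1, 13, 3, 6, 5, 4, 7, 8, 9, 10, 11, 12, 2] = (2 13)(4 6)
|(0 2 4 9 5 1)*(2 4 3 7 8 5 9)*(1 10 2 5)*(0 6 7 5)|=|(0 4)(1 6 7 8)(2 3 5 10)|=4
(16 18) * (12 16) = (12 16 18) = [0, 1, 2, 3, 4, 5, 6, 7, 8, 9, 10, 11, 16, 13, 14, 15, 18, 17, 12]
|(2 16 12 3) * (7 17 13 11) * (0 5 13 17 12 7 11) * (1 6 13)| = |(17)(0 5 1 6 13)(2 16 7 12 3)| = 5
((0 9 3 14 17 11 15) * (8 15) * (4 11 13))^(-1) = (0 15 8 11 4 13 17 14 3 9)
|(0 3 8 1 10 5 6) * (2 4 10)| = 9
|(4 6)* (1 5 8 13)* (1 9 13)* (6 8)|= 10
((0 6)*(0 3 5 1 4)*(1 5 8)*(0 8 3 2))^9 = (8)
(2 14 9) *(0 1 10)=(0 1 10)(2 14 9)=[1, 10, 14, 3, 4, 5, 6, 7, 8, 2, 0, 11, 12, 13, 9]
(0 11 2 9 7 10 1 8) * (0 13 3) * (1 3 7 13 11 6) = [6, 8, 9, 0, 4, 5, 1, 10, 11, 13, 3, 2, 12, 7] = (0 6 1 8 11 2 9 13 7 10 3)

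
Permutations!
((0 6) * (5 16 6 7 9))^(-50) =(0 16 9)(5 7 6)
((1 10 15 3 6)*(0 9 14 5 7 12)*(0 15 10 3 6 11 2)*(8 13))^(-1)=(0 2 11 3 1 6 15 12 7 5 14 9)(8 13)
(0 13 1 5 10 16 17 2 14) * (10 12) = [13, 5, 14, 3, 4, 12, 6, 7, 8, 9, 16, 11, 10, 1, 0, 15, 17, 2] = (0 13 1 5 12 10 16 17 2 14)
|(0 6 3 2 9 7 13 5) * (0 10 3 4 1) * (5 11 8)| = |(0 6 4 1)(2 9 7 13 11 8 5 10 3)| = 36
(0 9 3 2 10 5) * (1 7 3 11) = (0 9 11 1 7 3 2 10 5) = [9, 7, 10, 2, 4, 0, 6, 3, 8, 11, 5, 1]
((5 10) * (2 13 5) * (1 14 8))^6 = ((1 14 8)(2 13 5 10))^6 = (14)(2 5)(10 13)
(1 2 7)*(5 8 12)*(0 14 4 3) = (0 14 4 3)(1 2 7)(5 8 12) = [14, 2, 7, 0, 3, 8, 6, 1, 12, 9, 10, 11, 5, 13, 4]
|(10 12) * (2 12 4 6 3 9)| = |(2 12 10 4 6 3 9)| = 7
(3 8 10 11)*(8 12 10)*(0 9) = (0 9)(3 12 10 11) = [9, 1, 2, 12, 4, 5, 6, 7, 8, 0, 11, 3, 10]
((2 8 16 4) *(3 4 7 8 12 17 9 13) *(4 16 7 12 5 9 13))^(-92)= (3 17 16 13 12)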